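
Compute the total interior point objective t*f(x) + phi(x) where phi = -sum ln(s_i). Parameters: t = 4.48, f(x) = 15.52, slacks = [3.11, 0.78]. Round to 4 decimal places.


Step 1: Compute log-barrier.
ln values: [1.1346, -0.2485]
phi = -(1.1346 - 0.2485) = -0.8862
Step 2: Compute augmented objective.
t*f(x) = 4.48*15.52 = 69.5296
Total = 69.5296 - 0.8862 = 68.6434


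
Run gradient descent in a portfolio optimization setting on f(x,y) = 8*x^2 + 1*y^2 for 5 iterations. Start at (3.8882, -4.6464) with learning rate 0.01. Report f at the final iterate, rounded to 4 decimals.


Gradient descent on f(x,y) = 8*x^2 + 1*y^2.
Starting point: (3.8882, -4.6464), alpha = 0.01
Step 1: grad_x = 2*8*3.8882 = 62.2112, grad_y = 2*1*-4.6464 = -9.2928
  x_1 = 3.8882 - 0.01*62.2112 = 3.2661
  y_1 = -4.6464 - 0.01*-9.2928 = -4.5535
Step 2: grad_x = 2*8*3.2661 = 52.2574, grad_y = 2*1*-4.5535 = -9.1069
  x_2 = 3.2661 - 0.01*52.2574 = 2.7435
  y_2 = -4.5535 - 0.01*-9.1069 = -4.4624
Step 3: grad_x = 2*8*2.7435 = 43.8962, grad_y = 2*1*-4.4624 = -8.9248
  x_3 = 2.7435 - 0.01*43.8962 = 2.3046
  y_3 = -4.4624 - 0.01*-8.9248 = -4.3732
Step 4: grad_x = 2*8*2.3046 = 36.8728, grad_y = 2*1*-4.3732 = -8.7463
  x_4 = 2.3046 - 0.01*36.8728 = 1.9358
  y_4 = -4.3732 - 0.01*-8.7463 = -4.2857
Step 5: grad_x = 2*8*1.9358 = 30.9732, grad_y = 2*1*-4.2857 = -8.5714
  x_5 = 1.9358 - 0.01*30.9732 = 1.6261
  y_5 = -4.2857 - 0.01*-8.5714 = -4.2
f(1.6261, -4.2) = 8*1.6261^2 + 1*(-4.2)^2 = 38.7932


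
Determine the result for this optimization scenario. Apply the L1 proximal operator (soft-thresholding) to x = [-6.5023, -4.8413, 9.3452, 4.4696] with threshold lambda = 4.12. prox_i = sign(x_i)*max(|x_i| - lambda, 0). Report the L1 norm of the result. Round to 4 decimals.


Soft-thresholding with lambda = 4.12:
prox(-6.5023) = sign(-6.5023)*max(|-6.5023| - 4.12, 0) = -2.3823
prox(-4.8413) = sign(-4.8413)*max(|-4.8413| - 4.12, 0) = -0.7213
prox(9.3452) = sign(9.3452)*max(|9.3452| - 4.12, 0) = 5.2252
prox(4.4696) = sign(4.4696)*max(|4.4696| - 4.12, 0) = 0.3496
prox(x) = [-2.3823, -0.7213, 5.2252, 0.3496]
||prox(x)||_1 = 2.3823 + 0.7213 + 5.2252 + 0.3496 = 8.6784


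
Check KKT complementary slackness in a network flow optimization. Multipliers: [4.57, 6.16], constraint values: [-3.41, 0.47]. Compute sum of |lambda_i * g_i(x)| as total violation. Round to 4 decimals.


KKT complementary slackness check:
lambda_1 * g_1 = 4.57 * -3.41 = -15.5837
lambda_2 * g_2 = 6.16 * 0.47 = 2.8952
Total violation = 15.5837 + 2.8952 = 18.4789


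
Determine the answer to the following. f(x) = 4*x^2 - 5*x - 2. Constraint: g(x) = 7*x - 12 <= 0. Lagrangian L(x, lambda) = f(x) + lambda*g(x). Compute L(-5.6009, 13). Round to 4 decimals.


Step 1: Evaluate f(x).
f(-5.6009) = 4*(-5.6009)^2 - 5*(-5.6009) - 2 = 151.4848
Step 2: Evaluate g(x).
g(-5.6009) = 7*-5.6009 - 12 = -51.2063
Step 3: Compute Lagrangian.
L = 151.4848 + 13*-51.2063 = -514.1971


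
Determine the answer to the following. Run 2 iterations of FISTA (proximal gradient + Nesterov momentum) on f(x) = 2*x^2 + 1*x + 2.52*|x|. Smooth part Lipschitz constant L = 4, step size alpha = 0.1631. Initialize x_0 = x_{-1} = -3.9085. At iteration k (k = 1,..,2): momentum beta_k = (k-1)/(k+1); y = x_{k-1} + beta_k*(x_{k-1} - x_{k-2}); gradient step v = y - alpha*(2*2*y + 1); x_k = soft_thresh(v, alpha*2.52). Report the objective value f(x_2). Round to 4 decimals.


FISTA on f(x) = 2*x^2 + 1*x + 2.52*|x|
L = 4, alpha = 0.1631
Iteration 1: beta = 0.0, y = -3.9085 + 0.0*(-3.9085 + 3.9085) = -3.9085
  grad(y) = -14.634, v = y - alpha*grad = -1.5217
  prox(v) = soft_thresh(-1.5217, 0.411) = -1.1107
Iteration 2: beta = 0.3333, y = -1.1107 + 0.3333*(-1.1107 + 3.9085) = -0.1781
  grad(y) = 0.2877, v = y - alpha*grad = -0.225
  prox(v) = soft_thresh(-0.225, 0.411) = 0.0
f(x_2) = 2*0.0^2 + 1*0.0 + 2.52*|0.0| = 0.0


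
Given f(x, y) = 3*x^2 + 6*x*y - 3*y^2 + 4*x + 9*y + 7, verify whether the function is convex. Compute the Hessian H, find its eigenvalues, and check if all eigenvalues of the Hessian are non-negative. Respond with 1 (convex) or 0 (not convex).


The Hessian of f(x,y) = 3*x^2 + 6*x*y - 3*y^2 + 4*x + 9*y + 7 is:
H = [[6, 6], [6, -6]]
Trace = 6 - 6 = 0
Determinant = 6*-6 - (6)^2 = -72
Discriminant = (0)^2 - 4*-72 = 288.0
Eigenvalues: lambda_1 = -8.4853, lambda_2 = 8.4853
The function is not convex.

0


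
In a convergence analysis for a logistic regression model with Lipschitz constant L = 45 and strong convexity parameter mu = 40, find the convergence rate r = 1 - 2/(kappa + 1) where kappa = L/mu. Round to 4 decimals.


Step 1: Compute the condition number.
kappa = L/mu = 45/40 = 1.125
Step 2: Compute the convergence rate.
r = 1 - 2/(kappa + 1) = 1 - 2*mu/(L + mu) = (L - mu)/(L + mu) = 5/85 = 0.0588


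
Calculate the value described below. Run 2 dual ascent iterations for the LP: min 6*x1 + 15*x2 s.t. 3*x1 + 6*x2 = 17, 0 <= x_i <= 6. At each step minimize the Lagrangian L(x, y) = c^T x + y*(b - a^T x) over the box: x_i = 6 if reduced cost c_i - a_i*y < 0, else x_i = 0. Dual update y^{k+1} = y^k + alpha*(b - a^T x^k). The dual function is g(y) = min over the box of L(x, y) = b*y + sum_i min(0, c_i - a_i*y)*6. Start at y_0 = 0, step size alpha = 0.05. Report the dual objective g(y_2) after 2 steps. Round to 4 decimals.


Dual ascent for LP: min 6*x1 + 15*x2, 3*x1 + 6*x2 = 17, 0 <= x_i <= 6
Step 1: y^k = 0.0, reduced costs: (6.0, 15.0)
  x^k = (0.0, 0.0), subgradient = b - a^T x = 17.0
  y^{k+1} = 0.0 + 0.05*17.0 = 0.85
Step 2: y^k = 0.85, reduced costs: (3.45, 9.9)
  x^k = (0.0, 0.0), subgradient = b - a^T x = 17.0
  y^{k+1} = 0.85 + 0.05*17.0 = 1.7
Dual objective at y_2 = 1.7: reduced costs (0.9, 4.8), box minimizer x = (0.0, 0.0)
g(y_2) = b*y + (c1 - a1*y)*x1 + (c2 - a2*y)*x2 = 17*1.7 + 0.9*0.0 + 4.8*0.0 = 28.9 + 0.0 + 0.0 = 28.9


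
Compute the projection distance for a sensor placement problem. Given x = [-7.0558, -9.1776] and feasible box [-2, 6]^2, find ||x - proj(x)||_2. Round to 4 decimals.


Project each component onto [-2, 6].
clip(-7.0558) = -2.0, clip(-9.1776) = -2.0
Projection = [-2.0, -2.0]
Squared diffs: [25.5611, 51.5179]
Distance = sqrt(77.079) = 8.7795


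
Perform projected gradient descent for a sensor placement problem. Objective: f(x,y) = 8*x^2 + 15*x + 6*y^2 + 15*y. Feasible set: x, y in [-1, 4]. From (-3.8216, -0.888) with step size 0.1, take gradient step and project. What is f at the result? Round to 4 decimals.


Step 1: Compute gradient at (-3.8216, -0.888).
grad_x = 2*8*-3.8216 + 15 = -46.1456
grad_y = 2*6*-0.888 + 15 = 4.344
Step 2: Gradient step.
x_raw = -3.8216 - 0.1*-46.1456 = 0.793
y_raw = -0.888 - 0.1*4.344 = -1.3224
Step 3: Project onto [-1, 4].
x_proj = clip(0.793) = 0.793
y_proj = clip(-1.3224) = -1.0
Step 4: Evaluate f.
f(0.793, -1.0) = 7.9247


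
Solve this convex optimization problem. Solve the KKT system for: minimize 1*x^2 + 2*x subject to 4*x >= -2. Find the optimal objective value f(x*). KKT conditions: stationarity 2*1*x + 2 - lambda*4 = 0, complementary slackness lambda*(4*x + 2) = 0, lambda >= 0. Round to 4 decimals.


Step 1: Try lambda = 0 (constraint inactive).
x_unc = -2/(2*1) = -1.0
Check: 4*-1.0 = -4.0 < -2 -- violated!
Step 2: Constraint must be active: 4*x = -2
x* = -2/4 = -0.5
lambda = (2*1*(-0.5) + 2)/4 = 0.25
Step 3: Compute optimal value.
f(x*) = 1*(-0.5)^2 + 2*(-0.5) = -0.75


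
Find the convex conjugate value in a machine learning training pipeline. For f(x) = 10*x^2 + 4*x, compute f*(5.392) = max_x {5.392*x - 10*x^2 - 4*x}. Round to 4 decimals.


f*(y) = sup_x {y*x - a*x^2 - b*x} = sup_x {(y-b)*x - a*x^2}
FOC: (y - b) - 2a*x = 0 => x* = (y - b)/(2a)
x* = (5.392 - 4)/(2*10) = 0.0696
f*(5.392) = (y-b)^2/(4a) = (5.392 - 4)^2/(4*10)
= 1.9377/40 = 0.0484


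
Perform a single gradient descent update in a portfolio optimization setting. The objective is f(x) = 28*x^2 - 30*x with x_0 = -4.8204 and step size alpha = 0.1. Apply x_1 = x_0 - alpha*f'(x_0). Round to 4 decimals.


We compute the gradient at x_0 and apply the update.
f'(x) = 56*x - 30
f'(-4.8204) = 56*-4.8204 - 30 = -299.9424
x_1 = -4.8204 - 0.1*-299.9424 = 25.1738


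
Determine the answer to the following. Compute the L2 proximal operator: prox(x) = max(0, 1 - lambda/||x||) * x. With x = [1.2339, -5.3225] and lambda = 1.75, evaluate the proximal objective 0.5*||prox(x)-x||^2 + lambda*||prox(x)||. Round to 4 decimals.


Step 1: Compute ||x||.
||x|| = 5.4637
Step 2: Compute scaling factor.
scale = max(0, 1 - 1.75/5.4637) = 0.6797
Step 3: prox(x) = [0.8387, -3.6177]
||prox(x)|| = 3.7137
Step 4: Proximal objective.
0.5*||prox-x||^2 = 1.5313
lambda*||prox|| = 6.499
Total = 8.0301


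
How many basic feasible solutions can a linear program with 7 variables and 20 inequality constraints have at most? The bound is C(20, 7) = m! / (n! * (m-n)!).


Each vertex corresponds to some choice of n active constraints out of m, so the number of vertices is at most C(m, n) = m! / (n!(m-n)!).
m = 20, n = 7
Numerator: 20 * 19 * 18 * 17 * 16 * 15 * 14
Denominator: 7! = 5040
C(20, 7) = 77520


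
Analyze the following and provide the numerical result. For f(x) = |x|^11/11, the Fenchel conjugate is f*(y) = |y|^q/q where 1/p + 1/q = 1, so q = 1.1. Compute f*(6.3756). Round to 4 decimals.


The conjugate exponent q satisfies 1/p + 1/q = 1.
p = 11, so q = 11/(11 - 1) = 1.1
|y|^q = 6.3756^1.1 = 7.6731
f*(6.3756) = 7.6731 / 1.1 = 6.9756


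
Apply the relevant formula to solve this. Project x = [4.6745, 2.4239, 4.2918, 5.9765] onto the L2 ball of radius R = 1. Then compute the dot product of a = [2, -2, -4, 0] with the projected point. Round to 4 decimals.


Step 1: Compute ||x|| (intermediates to 6 decimals).
||x|| = sqrt(4.6745^2 + 2.4239^2 + 4.2918^2 + 5.9765^2) = 9.047892
Step 2: Project.
Since ||x|| > R, scale = R/||x|| = 1/9.047892 = 0.110523, proj(x) = scale * x
proj(x) = [0.51664, 0.267897, 0.474343, 0.660541]
Step 3: Dot product.
a^T * proj(x) = 2*0.51664 - 2*0.267897 - 4*0.474343 + 0*0.660541 = -1.3999


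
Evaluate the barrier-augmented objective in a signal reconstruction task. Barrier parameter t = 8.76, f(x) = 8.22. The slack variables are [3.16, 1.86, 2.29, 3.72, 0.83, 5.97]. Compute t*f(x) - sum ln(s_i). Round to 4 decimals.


Step 1: Compute log-barrier.
ln values: [1.1506, 0.6206, 0.8286, 1.3137, -0.1863, 1.7867]
phi = -(1.1506 + 0.6206 + 0.8286 + 1.3137 - 0.1863 + 1.7867) = -5.5138
Step 2: Compute augmented objective.
t*f(x) = 8.76*8.22 = 72.0072
Total = 72.0072 - 5.5138 = 66.4934


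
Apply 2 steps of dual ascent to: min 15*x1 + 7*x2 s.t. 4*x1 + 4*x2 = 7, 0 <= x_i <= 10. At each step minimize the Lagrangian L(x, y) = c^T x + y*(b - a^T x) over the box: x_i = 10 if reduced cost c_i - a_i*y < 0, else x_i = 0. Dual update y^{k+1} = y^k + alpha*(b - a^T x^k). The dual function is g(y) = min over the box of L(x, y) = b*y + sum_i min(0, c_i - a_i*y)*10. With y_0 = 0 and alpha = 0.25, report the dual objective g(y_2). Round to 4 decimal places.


Dual ascent for LP: min 15*x1 + 7*x2, 4*x1 + 4*x2 = 7, 0 <= x_i <= 10
Step 1: y^k = 0.0, reduced costs: (15.0, 7.0)
  x^k = (0.0, 0.0), subgradient = b - a^T x = 7.0
  y^{k+1} = 0.0 + 0.25*7.0 = 1.75
Step 2: y^k = 1.75, reduced costs: (8.0, 0.0)
  x^k = (0.0, 0.0), subgradient = b - a^T x = 7.0
  y^{k+1} = 1.75 + 0.25*7.0 = 3.5
Dual objective at y_2 = 3.5: reduced costs (1.0, -7.0), box minimizer x = (0.0, 10.0)
g(y_2) = b*y + (c1 - a1*y)*x1 + (c2 - a2*y)*x2 = 7*3.5 + 1.0*0.0 + (-7.0)*10.0 = 24.5 + 0.0 - 70.0 = -45.5


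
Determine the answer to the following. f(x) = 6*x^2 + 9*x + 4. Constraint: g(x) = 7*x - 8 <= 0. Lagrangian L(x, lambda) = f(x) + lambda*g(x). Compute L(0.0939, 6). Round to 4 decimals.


Step 1: Evaluate f(x).
f(0.0939) = 6*0.0939^2 + 9*0.0939 + 4 = 4.898
Step 2: Evaluate g(x).
g(0.0939) = 7*0.0939 - 8 = -7.3427
Step 3: Compute Lagrangian.
L = 4.898 + 6*-7.3427 = -39.1582


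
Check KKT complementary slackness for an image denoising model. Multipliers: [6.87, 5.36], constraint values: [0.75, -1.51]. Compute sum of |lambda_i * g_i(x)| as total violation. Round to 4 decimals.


KKT complementary slackness check:
lambda_1 * g_1 = 6.87 * 0.75 = 5.1525
lambda_2 * g_2 = 5.36 * -1.51 = -8.0936
Total violation = 5.1525 + 8.0936 = 13.2461


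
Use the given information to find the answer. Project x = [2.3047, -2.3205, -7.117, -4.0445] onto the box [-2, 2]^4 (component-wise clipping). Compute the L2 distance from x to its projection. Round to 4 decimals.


Project each component onto [-2, 2].
clip(2.3047) = 2.0, clip(-2.3205) = -2.0, clip(-7.117) = -2.0, clip(-4.0445) = -2.0
Projection = [2.0, -2.0, -2.0, -2.0]
Squared diffs: [0.0928, 0.1027, 26.1837, 4.18]
Distance = sqrt(30.5592) = 5.528


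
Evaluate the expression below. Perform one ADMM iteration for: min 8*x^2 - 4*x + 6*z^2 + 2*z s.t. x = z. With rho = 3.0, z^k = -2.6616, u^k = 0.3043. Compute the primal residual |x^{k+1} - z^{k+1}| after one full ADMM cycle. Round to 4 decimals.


ADMM iteration with rho = 3.0, z^k = -2.6616, u^k = 0.3043
Step 1: x-update.
Minimize 8*x^2 - 4*x + (3.0/2)*(x + 2.6616 + 0.3043)^2
FOC: (2*8 + 3.0)*x = 4 + 3.0*(-2.6616 - 0.3043)
x^{k+1} = -0.2578
Step 2: z-update.
Minimize 6*z^2 + 2*z + (3.0/2)*(-0.2578 - z + 0.3043)^2
FOC: (2*6 + 3.0)*z = -2 + 3.0*(-0.2578 + 0.3043)
z^{k+1} = -0.124
Step 3: u-update.
u^{k+1} = 0.3043 - 0.2578 + 0.124 = 0.1706
Step 4: Primal residual = |-0.2578 + 0.124| = 0.1337


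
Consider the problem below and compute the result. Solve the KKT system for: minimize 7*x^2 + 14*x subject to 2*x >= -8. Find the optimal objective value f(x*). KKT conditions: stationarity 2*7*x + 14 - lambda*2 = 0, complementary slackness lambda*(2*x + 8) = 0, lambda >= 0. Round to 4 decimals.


Step 1: Try lambda = 0 (constraint inactive).
Stationarity: 2*7*x + 14 = 0
x* = -14/(2*7) = -1.0
Check constraint: 2*-1.0 = -2.0 >= -8 -- satisfied.
Step 2: Compute optimal value.
f(x*) = 7*(-1.0)^2 + 14*(-1.0) = -7.0


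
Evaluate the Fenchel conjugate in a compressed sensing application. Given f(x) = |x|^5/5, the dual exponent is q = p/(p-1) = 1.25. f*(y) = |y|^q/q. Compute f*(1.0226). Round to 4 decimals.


The conjugate exponent q satisfies 1/p + 1/q = 1.
p = 5, so q = 5/(5 - 1) = 1.25
|y|^q = 1.0226^1.25 = 1.0283
f*(1.0226) = 1.0283 / 1.25 = 0.8227


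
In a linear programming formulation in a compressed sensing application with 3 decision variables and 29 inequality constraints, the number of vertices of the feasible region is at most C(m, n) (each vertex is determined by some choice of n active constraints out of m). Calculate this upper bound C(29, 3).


Each vertex corresponds to some choice of n active constraints out of m, so the number of vertices is at most C(m, n) = m! / (n!(m-n)!).
m = 29, n = 3
Numerator: 29 * 28 * 27
Denominator: 3! = 6
C(29, 3) = 3654


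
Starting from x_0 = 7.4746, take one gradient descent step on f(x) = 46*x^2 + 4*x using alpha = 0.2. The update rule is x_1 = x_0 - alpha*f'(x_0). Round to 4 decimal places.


We compute the gradient at x_0 and apply the update.
f'(x) = 92*x + 4
f'(7.4746) = 92*7.4746 + 4 = 691.6632
x_1 = 7.4746 - 0.2*691.6632 = -130.858


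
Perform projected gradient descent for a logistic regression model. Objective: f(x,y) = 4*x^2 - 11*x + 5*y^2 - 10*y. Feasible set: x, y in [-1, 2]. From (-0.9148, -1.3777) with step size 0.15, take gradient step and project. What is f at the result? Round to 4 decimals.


Step 1: Compute gradient at (-0.9148, -1.3777).
grad_x = 2*4*-0.9148 - 11 = -18.3184
grad_y = 2*5*-1.3777 - 10 = -23.777
Step 2: Gradient step.
x_raw = -0.9148 - 0.15*-18.3184 = 1.833
y_raw = -1.3777 - 0.15*-23.777 = 2.1889
Step 3: Project onto [-1, 2].
x_proj = clip(1.833) = 1.833
y_proj = clip(2.1889) = 2.0
Step 4: Evaluate f.
f(1.833, 2.0) = -6.7236


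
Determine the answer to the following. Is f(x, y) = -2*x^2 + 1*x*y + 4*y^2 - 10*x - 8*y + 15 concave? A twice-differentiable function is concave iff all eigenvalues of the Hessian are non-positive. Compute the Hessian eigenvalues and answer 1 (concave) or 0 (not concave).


The Hessian of f(x,y) = -2*x^2 + 1*x*y + 4*y^2 - 10*x - 8*y + 15 is:
H = [[-4, 1], [1, 8]]
Trace = -4 + 8 = 4
Determinant = -4*8 - (1)^2 = -33
Discriminant = (4)^2 - 4*-33 = 148.0
Eigenvalues: lambda_1 = -4.0828, lambda_2 = 8.0828
The function is not concave.

0


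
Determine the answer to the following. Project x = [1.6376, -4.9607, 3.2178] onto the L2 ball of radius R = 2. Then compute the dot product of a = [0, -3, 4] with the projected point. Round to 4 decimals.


Step 1: Compute ||x|| (intermediates to 6 decimals).
||x|| = sqrt(1.6376^2 + (-4.9607)^2 + 3.2178^2) = 6.135513
Step 2: Project.
Since ||x|| > R, scale = R/||x|| = 2/6.135513 = 0.325971, proj(x) = scale * x
proj(x) = [0.53381, -1.617044, 1.048909]
Step 3: Dot product.
a^T * proj(x) = 0*0.53381 - 3*(-1.617044) + 4*1.048909 = 9.0468


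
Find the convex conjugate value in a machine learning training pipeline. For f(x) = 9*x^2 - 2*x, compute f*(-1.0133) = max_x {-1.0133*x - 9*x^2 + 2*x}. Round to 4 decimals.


f*(y) = sup_x {y*x - a*x^2 - b*x} = sup_x {(y-b)*x - a*x^2}
FOC: (y - b) - 2a*x = 0 => x* = (y - b)/(2a)
x* = (-1.0133 + 2)/(2*9) = 0.0548
f*(-1.0133) = (y-b)^2/(4a) = (-1.0133 + 2)^2/(4*9)
= 0.9736/36 = 0.027


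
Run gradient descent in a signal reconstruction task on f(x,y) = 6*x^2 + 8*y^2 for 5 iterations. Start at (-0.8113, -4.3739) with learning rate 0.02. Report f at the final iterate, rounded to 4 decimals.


Gradient descent on f(x,y) = 6*x^2 + 8*y^2.
Starting point: (-0.8113, -4.3739), alpha = 0.02
Step 1: grad_x = 2*6*-0.8113 = -9.7356, grad_y = 2*8*-4.3739 = -69.9824
  x_1 = -0.8113 - 0.02*-9.7356 = -0.6166
  y_1 = -4.3739 - 0.02*-69.9824 = -2.9743
Step 2: grad_x = 2*6*-0.6166 = -7.3991, grad_y = 2*8*-2.9743 = -47.588
  x_2 = -0.6166 - 0.02*-7.3991 = -0.4686
  y_2 = -2.9743 - 0.02*-47.588 = -2.0225
Step 3: grad_x = 2*6*-0.4686 = -5.6233, grad_y = 2*8*-2.0225 = -32.3599
  x_3 = -0.4686 - 0.02*-5.6233 = -0.3561
  y_3 = -2.0225 - 0.02*-32.3599 = -1.3753
Step 4: grad_x = 2*6*-0.3561 = -4.2737, grad_y = 2*8*-1.3753 = -22.0047
  x_4 = -0.3561 - 0.02*-4.2737 = -0.2707
  y_4 = -1.3753 - 0.02*-22.0047 = -0.9352
Step 5: grad_x = 2*6*-0.2707 = -3.248, grad_y = 2*8*-0.9352 = -14.9632
  x_5 = -0.2707 - 0.02*-3.248 = -0.2057
  y_5 = -0.9352 - 0.02*-14.9632 = -0.6359
f(-0.2057, -0.6359) = 6*(-0.2057)^2 + 8*(-0.6359)^2 = 3.4892


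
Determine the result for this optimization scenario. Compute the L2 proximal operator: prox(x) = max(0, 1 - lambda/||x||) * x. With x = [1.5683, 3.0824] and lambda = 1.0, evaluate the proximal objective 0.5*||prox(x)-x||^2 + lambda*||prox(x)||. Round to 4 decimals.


Step 1: Compute ||x||.
||x|| = 3.4584
Step 2: Compute scaling factor.
scale = max(0, 1 - 1.0/3.4584) = 0.7109
Step 3: prox(x) = [1.1148, 2.1911]
||prox(x)|| = 2.4584
Step 4: Proximal objective.
0.5*||prox-x||^2 = 0.5
lambda*||prox|| = 2.4584
Total = 2.9584


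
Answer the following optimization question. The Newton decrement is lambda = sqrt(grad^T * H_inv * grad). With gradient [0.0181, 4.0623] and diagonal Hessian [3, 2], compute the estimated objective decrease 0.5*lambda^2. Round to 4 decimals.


Step 1: H is diagonal, so H^(-1) * g = [0.006, 2.0312].
Step 2: g^T H^(-1) g = sum_i g_i^2 / H_ii
  = (0.0181)^2/3 + (4.0623)^2/2
  = 0.0001 + 8.2511 = 8.2512
Step 3: Objective decrease = 0.5 * g^T H^(-1) g = 4.1256


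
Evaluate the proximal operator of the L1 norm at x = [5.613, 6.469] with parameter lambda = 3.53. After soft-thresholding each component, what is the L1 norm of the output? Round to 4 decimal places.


Soft-thresholding with lambda = 3.53:
prox(5.613) = sign(5.613)*max(|5.613| - 3.53, 0) = 2.083
prox(6.469) = sign(6.469)*max(|6.469| - 3.53, 0) = 2.939
prox(x) = [2.083, 2.939]
||prox(x)||_1 = 2.083 + 2.939 = 5.022


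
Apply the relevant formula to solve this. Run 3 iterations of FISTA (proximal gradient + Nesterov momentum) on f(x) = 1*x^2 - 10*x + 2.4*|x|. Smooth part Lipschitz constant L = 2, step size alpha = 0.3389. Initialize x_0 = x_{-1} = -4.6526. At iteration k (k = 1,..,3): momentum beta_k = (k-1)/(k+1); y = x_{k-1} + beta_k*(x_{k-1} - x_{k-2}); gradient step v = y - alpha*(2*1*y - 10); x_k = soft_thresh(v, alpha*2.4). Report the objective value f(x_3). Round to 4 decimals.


FISTA on f(x) = 1*x^2 - 10*x + 2.4*|x|
L = 2, alpha = 0.3389
Iteration 1: beta = 0.0, y = -4.6526 + 0.0*(-4.6526 + 4.6526) = -4.6526
  grad(y) = -19.3052, v = y - alpha*grad = 1.8899
  prox(v) = soft_thresh(1.8899, 0.8134) = 1.0766
Iteration 2: beta = 0.3333, y = 1.0766 + 0.3333*(1.0766 + 4.6526) = 2.9863
  grad(y) = -4.0274, v = y - alpha*grad = 4.3512
  prox(v) = soft_thresh(4.3512, 0.8134) = 3.5378
Iteration 3: beta = 0.5, y = 3.5378 + 0.5*(3.5378 - 1.0766) = 4.7685
  grad(y) = -0.4631, v = y - alpha*grad = 4.9254
  prox(v) = soft_thresh(4.9254, 0.8134) = 4.112
f(x_3) = 1*4.112^2 - 10*4.112 + 2.4*|4.112| = -14.3426


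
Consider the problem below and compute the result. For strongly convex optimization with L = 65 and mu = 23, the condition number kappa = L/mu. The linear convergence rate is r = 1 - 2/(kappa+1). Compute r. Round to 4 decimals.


Step 1: Compute the condition number.
kappa = L/mu = 65/23 = 2.8261
Step 2: Compute the convergence rate.
r = 1 - 2/(kappa + 1) = 1 - 2*mu/(L + mu) = (L - mu)/(L + mu) = 42/88 = 0.4773


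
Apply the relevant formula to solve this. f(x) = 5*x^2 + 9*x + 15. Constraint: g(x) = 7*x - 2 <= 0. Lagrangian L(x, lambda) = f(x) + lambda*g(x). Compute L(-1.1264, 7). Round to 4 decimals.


Step 1: Evaluate f(x).
f(-1.1264) = 5*(-1.1264)^2 + 9*(-1.1264) + 15 = 11.2063
Step 2: Evaluate g(x).
g(-1.1264) = 7*-1.1264 - 2 = -9.8848
Step 3: Compute Lagrangian.
L = 11.2063 + 7*-9.8848 = -57.9873


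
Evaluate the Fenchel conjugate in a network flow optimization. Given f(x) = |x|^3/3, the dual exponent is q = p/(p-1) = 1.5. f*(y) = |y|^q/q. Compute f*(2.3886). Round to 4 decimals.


The conjugate exponent q satisfies 1/p + 1/q = 1.
p = 3, so q = 3/(3 - 1) = 1.5
|y|^q = 2.3886^1.5 = 3.6916
f*(2.3886) = 3.6916 / 1.5 = 2.4611


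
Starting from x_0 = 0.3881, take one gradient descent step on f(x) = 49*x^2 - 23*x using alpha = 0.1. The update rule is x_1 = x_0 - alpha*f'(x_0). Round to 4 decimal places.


We compute the gradient at x_0 and apply the update.
f'(x) = 98*x - 23
f'(0.3881) = 98*0.3881 - 23 = 15.0338
x_1 = 0.3881 - 0.1*15.0338 = -1.1153


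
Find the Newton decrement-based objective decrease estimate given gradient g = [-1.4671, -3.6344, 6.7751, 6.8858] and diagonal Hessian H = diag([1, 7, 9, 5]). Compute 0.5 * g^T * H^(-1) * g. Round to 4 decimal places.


Step 1: H is diagonal, so H^(-1) * g = [-1.4671, -0.5192, 0.7528, 1.3772].
Step 2: g^T H^(-1) g = sum_i g_i^2 / H_ii
  = (-1.4671)^2/1 + (-3.6344)^2/7 + (6.7751)^2/9 + (6.8858)^2/5
  = 2.1524 + 1.887 + 5.1002 + 9.4828 = 18.6224
Step 3: Objective decrease = 0.5 * g^T H^(-1) g = 9.3112


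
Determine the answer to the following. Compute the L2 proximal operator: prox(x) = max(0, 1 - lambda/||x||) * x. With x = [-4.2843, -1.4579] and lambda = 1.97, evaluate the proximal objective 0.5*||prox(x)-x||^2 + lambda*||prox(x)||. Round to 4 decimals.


Step 1: Compute ||x||.
||x|| = 4.5256
Step 2: Compute scaling factor.
scale = max(0, 1 - 1.97/4.5256) = 0.5647
Step 3: prox(x) = [-2.4193, -0.8233]
||prox(x)|| = 2.5556
Step 4: Proximal objective.
0.5*||prox-x||^2 = 1.9405
lambda*||prox|| = 5.0345
Total = 6.9749


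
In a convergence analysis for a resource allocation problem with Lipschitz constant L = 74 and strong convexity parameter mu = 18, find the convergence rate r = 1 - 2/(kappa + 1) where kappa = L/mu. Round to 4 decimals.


Step 1: Compute the condition number.
kappa = L/mu = 74/18 = 4.1111
Step 2: Compute the convergence rate.
r = 1 - 2/(kappa + 1) = 1 - 2*mu/(L + mu) = (L - mu)/(L + mu) = 56/92 = 0.6087


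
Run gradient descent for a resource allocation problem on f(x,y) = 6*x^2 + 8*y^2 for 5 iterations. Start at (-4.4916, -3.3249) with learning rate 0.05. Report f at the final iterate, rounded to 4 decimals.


Gradient descent on f(x,y) = 6*x^2 + 8*y^2.
Starting point: (-4.4916, -3.3249), alpha = 0.05
Step 1: grad_x = 2*6*-4.4916 = -53.8992, grad_y = 2*8*-3.3249 = -53.1984
  x_1 = -4.4916 - 0.05*-53.8992 = -1.7966
  y_1 = -3.3249 - 0.05*-53.1984 = -0.665
Step 2: grad_x = 2*6*-1.7966 = -21.5597, grad_y = 2*8*-0.665 = -10.6397
  x_2 = -1.7966 - 0.05*-21.5597 = -0.7187
  y_2 = -0.665 - 0.05*-10.6397 = -0.133
Step 3: grad_x = 2*6*-0.7187 = -8.6239, grad_y = 2*8*-0.133 = -2.1279
  x_3 = -0.7187 - 0.05*-8.6239 = -0.2875
  y_3 = -0.133 - 0.05*-2.1279 = -0.0266
Step 4: grad_x = 2*6*-0.2875 = -3.4495, grad_y = 2*8*-0.0266 = -0.4256
  x_4 = -0.2875 - 0.05*-3.4495 = -0.115
  y_4 = -0.0266 - 0.05*-0.4256 = -0.0053
Step 5: grad_x = 2*6*-0.115 = -1.3798, grad_y = 2*8*-0.0053 = -0.0851
  x_5 = -0.115 - 0.05*-1.3798 = -0.046
  y_5 = -0.0053 - 0.05*-0.0851 = -0.0011
f(-0.046, -0.0011) = 6*(-0.046)^2 + 8*(-0.0011)^2 = 0.0127


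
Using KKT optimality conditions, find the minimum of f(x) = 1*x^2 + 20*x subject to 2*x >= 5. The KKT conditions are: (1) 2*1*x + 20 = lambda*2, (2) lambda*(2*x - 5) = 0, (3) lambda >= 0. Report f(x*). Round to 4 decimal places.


Step 1: Try lambda = 0 (constraint inactive).
x_unc = -20/(2*1) = -10.0
Check: 2*-10.0 = -20.0 < 5 -- violated!
Step 2: Constraint must be active: 2*x = 5
x* = 5/2 = 2.5
lambda = (2*1*2.5 + 20)/2 = 12.5
Step 3: Compute optimal value.
f(x*) = 1*2.5^2 + 20*2.5 = 56.25


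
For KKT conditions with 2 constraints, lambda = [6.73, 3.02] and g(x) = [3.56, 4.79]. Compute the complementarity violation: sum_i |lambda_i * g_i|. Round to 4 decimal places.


KKT complementary slackness check:
lambda_1 * g_1 = 6.73 * 3.56 = 23.9588
lambda_2 * g_2 = 3.02 * 4.79 = 14.4658
Total violation = 23.9588 + 14.4658 = 38.4246


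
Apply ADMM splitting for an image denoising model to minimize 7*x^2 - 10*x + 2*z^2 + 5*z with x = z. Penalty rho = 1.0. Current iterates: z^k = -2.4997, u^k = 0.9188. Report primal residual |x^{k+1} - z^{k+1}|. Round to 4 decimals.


ADMM iteration with rho = 1.0, z^k = -2.4997, u^k = 0.9188
Step 1: x-update.
Minimize 7*x^2 - 10*x + (1.0/2)*(x + 2.4997 + 0.9188)^2
FOC: (2*7 + 1.0)*x = 10 + 1.0*(-2.4997 - 0.9188)
x^{k+1} = 0.4388
Step 2: z-update.
Minimize 2*z^2 + 5*z + (1.0/2)*(0.4388 - z + 0.9188)^2
FOC: (2*2 + 1.0)*z = -5 + 1.0*(0.4388 + 0.9188)
z^{k+1} = -0.7285
Step 3: u-update.
u^{k+1} = 0.9188 + 0.4388 + 0.7285 = 2.0861
Step 4: Primal residual = |0.4388 + 0.7285| = 1.1673


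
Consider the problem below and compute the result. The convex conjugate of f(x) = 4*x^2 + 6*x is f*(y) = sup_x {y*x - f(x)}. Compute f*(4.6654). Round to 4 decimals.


f*(y) = sup_x {y*x - a*x^2 - b*x} = sup_x {(y-b)*x - a*x^2}
FOC: (y - b) - 2a*x = 0 => x* = (y - b)/(2a)
x* = (4.6654 - 6)/(2*4) = -0.1668
f*(4.6654) = (y-b)^2/(4a) = (4.6654 - 6)^2/(4*4)
= 1.7812/16 = 0.1113


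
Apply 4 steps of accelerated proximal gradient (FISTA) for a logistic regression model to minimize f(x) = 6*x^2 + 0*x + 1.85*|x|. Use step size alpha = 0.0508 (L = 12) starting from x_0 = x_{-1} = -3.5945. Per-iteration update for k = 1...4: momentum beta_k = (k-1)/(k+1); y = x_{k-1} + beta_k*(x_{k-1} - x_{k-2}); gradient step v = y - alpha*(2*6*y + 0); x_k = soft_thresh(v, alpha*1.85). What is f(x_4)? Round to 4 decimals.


FISTA on f(x) = 6*x^2 + 0*x + 1.85*|x|
L = 12, alpha = 0.0508
Iteration 1: beta = 0.0, y = -3.5945 + 0.0*(-3.5945 + 3.5945) = -3.5945
  grad(y) = -43.134, v = y - alpha*grad = -1.4033
  prox(v) = soft_thresh(-1.4033, 0.094) = -1.3093
Iteration 2: beta = 0.3333, y = -1.3093 + 0.3333*(-1.3093 + 3.5945) = -0.5476
  grad(y) = -6.571, v = y - alpha*grad = -0.2138
  prox(v) = soft_thresh(-0.2138, 0.094) = -0.1198
Iteration 3: beta = 0.5, y = -0.1198 + 0.5*(-0.1198 + 1.3093) = 0.475
  grad(y) = 5.6995, v = y - alpha*grad = 0.1854
  prox(v) = soft_thresh(0.1854, 0.094) = 0.0914
Iteration 4: beta = 0.6, y = 0.0914 + 0.6*(0.0914 + 0.1198) = 0.2182
  grad(y) = 2.6183, v = y - alpha*grad = 0.0852
  prox(v) = soft_thresh(0.0852, 0.094) = 0.0
f(x_4) = 6*0.0^2 + 0*0.0 + 1.85*|0.0| = 0.0


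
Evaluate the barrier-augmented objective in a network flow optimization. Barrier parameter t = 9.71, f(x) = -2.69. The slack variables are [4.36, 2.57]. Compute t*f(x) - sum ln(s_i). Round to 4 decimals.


Step 1: Compute log-barrier.
ln values: [1.4725, 0.9439]
phi = -(1.4725 + 0.9439) = -2.4164
Step 2: Compute augmented objective.
t*f(x) = 9.71*-2.69 = -26.1199
Total = -26.1199 - 2.4164 = -28.5363


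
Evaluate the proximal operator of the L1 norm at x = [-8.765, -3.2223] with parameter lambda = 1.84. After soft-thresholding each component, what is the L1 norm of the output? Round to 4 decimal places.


Soft-thresholding with lambda = 1.84:
prox(-8.765) = sign(-8.765)*max(|-8.765| - 1.84, 0) = -6.925
prox(-3.2223) = sign(-3.2223)*max(|-3.2223| - 1.84, 0) = -1.3823
prox(x) = [-6.925, -1.3823]
||prox(x)||_1 = 6.925 + 1.3823 = 8.3073


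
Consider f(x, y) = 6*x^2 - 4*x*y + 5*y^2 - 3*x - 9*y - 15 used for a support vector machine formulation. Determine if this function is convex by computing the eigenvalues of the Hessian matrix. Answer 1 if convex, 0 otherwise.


The Hessian of f(x,y) = 6*x^2 - 4*x*y + 5*y^2 - 3*x - 9*y - 15 is:
H = [[12, -4], [-4, 10]]
Trace = 12 + 10 = 22
Determinant = 12*10 - (-4)^2 = 104
Discriminant = (22)^2 - 4*104 = 68.0
Eigenvalues: lambda_1 = 6.8769, lambda_2 = 15.1231
The function is convex.

1


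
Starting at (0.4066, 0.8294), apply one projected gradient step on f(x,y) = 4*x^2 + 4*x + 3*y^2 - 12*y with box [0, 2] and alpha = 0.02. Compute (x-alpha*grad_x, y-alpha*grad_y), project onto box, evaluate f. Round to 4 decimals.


Step 1: Compute gradient at (0.4066, 0.8294).
grad_x = 2*4*0.4066 + 4 = 7.2528
grad_y = 2*3*0.8294 - 12 = -7.0236
Step 2: Gradient step.
x_raw = 0.4066 - 0.02*7.2528 = 0.2615
y_raw = 0.8294 - 0.02*-7.0236 = 0.9699
Step 3: Project onto [0, 2].
x_proj = clip(0.2615) = 0.2615
y_proj = clip(0.9699) = 0.9699
Step 4: Evaluate f.
f(0.2615, 0.9699) = -7.4967


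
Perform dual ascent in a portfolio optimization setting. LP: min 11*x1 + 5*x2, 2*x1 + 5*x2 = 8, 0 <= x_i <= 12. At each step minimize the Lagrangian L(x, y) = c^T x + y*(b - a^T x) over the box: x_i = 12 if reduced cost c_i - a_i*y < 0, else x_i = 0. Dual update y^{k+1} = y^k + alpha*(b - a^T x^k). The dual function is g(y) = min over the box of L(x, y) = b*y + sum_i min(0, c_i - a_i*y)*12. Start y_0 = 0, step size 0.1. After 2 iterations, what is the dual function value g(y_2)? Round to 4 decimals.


Dual ascent for LP: min 11*x1 + 5*x2, 2*x1 + 5*x2 = 8, 0 <= x_i <= 12
Step 1: y^k = 0.0, reduced costs: (11.0, 5.0)
  x^k = (0.0, 0.0), subgradient = b - a^T x = 8.0
  y^{k+1} = 0.0 + 0.1*8.0 = 0.8
Step 2: y^k = 0.8, reduced costs: (9.4, 1.0)
  x^k = (0.0, 0.0), subgradient = b - a^T x = 8.0
  y^{k+1} = 0.8 + 0.1*8.0 = 1.6
Dual objective at y_2 = 1.6: reduced costs (7.8, -3.0), box minimizer x = (0.0, 12.0)
g(y_2) = b*y + (c1 - a1*y)*x1 + (c2 - a2*y)*x2 = 8*1.6 + 7.8*0.0 + (-3.0)*12.0 = 12.8 + 0.0 - 36.0 = -23.2


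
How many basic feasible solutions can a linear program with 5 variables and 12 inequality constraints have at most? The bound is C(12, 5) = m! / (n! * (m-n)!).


Each vertex corresponds to some choice of n active constraints out of m, so the number of vertices is at most C(m, n) = m! / (n!(m-n)!).
m = 12, n = 5
Numerator: 12 * 11 * 10 * 9 * 8
Denominator: 5! = 120
C(12, 5) = 792


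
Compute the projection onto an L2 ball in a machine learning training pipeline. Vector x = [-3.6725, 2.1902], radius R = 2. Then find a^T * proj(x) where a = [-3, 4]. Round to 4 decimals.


Step 1: Compute ||x|| (intermediates to 6 decimals).
||x|| = sqrt((-3.6725)^2 + 2.1902^2) = 4.276007
Step 2: Project.
Since ||x|| > R, scale = R/||x|| = 2/4.276007 = 0.467726, proj(x) = scale * x
proj(x) = [-1.717724, 1.024413]
Step 3: Dot product.
a^T * proj(x) = -3*(-1.717724) + 4*1.024413 = 9.2508


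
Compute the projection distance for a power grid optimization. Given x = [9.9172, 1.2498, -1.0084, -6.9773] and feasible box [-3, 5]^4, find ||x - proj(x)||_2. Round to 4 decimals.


Project each component onto [-3, 5].
clip(9.9172) = 5.0, clip(1.2498) = 1.2498, clip(-1.0084) = -1.0084, clip(-6.9773) = -3.0
Projection = [5.0, 1.2498, -1.0084, -3.0]
Squared diffs: [24.1789, 0.0, 0.0, 15.8189]
Distance = sqrt(39.9978) = 6.3244


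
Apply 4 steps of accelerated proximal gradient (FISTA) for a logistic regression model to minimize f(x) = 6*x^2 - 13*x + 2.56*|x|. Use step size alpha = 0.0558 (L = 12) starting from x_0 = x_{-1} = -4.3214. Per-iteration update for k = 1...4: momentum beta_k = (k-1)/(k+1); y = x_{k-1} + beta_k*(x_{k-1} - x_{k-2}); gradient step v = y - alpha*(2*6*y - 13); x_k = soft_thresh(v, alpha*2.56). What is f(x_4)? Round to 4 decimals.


FISTA on f(x) = 6*x^2 - 13*x + 2.56*|x|
L = 12, alpha = 0.0558
Iteration 1: beta = 0.0, y = -4.3214 + 0.0*(-4.3214 + 4.3214) = -4.3214
  grad(y) = -64.8568, v = y - alpha*grad = -0.7024
  prox(v) = soft_thresh(-0.7024, 0.1428) = -0.5595
Iteration 2: beta = 0.3333, y = -0.5595 + 0.3333*(-0.5595 + 4.3214) = 0.6944
  grad(y) = -4.6671, v = y - alpha*grad = 0.9548
  prox(v) = soft_thresh(0.9548, 0.1428) = 0.812
Iteration 3: beta = 0.5, y = 0.812 + 0.5*(0.812 + 0.5595) = 1.4977
  grad(y) = 4.973, v = y - alpha*grad = 1.2203
  prox(v) = soft_thresh(1.2203, 0.1428) = 1.0774
Iteration 4: beta = 0.6, y = 1.0774 + 0.6*(1.0774 - 0.812) = 1.2367
  grad(y) = 1.8399, v = y - alpha*grad = 1.134
  prox(v) = soft_thresh(1.134, 0.1428) = 0.9911
f(x_4) = 6*0.9911^2 - 13*0.9911 + 2.56*|0.9911| = -4.4533


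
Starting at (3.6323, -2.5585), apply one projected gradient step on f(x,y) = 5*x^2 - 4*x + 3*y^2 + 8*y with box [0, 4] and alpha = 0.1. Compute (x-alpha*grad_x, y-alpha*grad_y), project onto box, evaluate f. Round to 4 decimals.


Step 1: Compute gradient at (3.6323, -2.5585).
grad_x = 2*5*3.6323 - 4 = 32.323
grad_y = 2*3*-2.5585 + 8 = -7.351
Step 2: Gradient step.
x_raw = 3.6323 - 0.1*32.323 = 0.4
y_raw = -2.5585 - 0.1*-7.351 = -1.8234
Step 3: Project onto [0, 4].
x_proj = clip(0.4) = 0.4
y_proj = clip(-1.8234) = 0.0
Step 4: Evaluate f.
f(0.4, 0.0) = -0.8


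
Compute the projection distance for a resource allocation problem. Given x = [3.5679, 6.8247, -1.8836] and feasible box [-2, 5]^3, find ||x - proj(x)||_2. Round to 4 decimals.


Project each component onto [-2, 5].
clip(3.5679) = 3.5679, clip(6.8247) = 5.0, clip(-1.8836) = -1.8836
Projection = [3.5679, 5.0, -1.8836]
Squared diffs: [0.0, 3.3295, 0.0]
Distance = sqrt(3.3295) = 1.8247


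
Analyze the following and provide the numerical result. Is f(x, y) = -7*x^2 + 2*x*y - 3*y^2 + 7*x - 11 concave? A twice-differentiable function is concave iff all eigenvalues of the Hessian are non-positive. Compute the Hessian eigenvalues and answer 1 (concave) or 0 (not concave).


The Hessian of f(x,y) = -7*x^2 + 2*x*y - 3*y^2 + 7*x - 11 is:
H = [[-14, 2], [2, -6]]
Trace = -14 - 6 = -20
Determinant = -14*-6 - (2)^2 = 80
Discriminant = (-20)^2 - 4*80 = 80.0
Eigenvalues: lambda_1 = -14.4721, lambda_2 = -5.5279
The function is concave.

1


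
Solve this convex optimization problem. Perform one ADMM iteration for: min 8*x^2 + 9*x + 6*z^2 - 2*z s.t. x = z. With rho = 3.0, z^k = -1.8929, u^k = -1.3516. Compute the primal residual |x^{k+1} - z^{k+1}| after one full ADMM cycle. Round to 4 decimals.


ADMM iteration with rho = 3.0, z^k = -1.8929, u^k = -1.3516
Step 1: x-update.
Minimize 8*x^2 + 9*x + (3.0/2)*(x + 1.8929 - 1.3516)^2
FOC: (2*8 + 3.0)*x = -9 + 3.0*(-1.8929 + 1.3516)
x^{k+1} = -0.5592
Step 2: z-update.
Minimize 6*z^2 - 2*z + (3.0/2)*(-0.5592 - z - 1.3516)^2
FOC: (2*6 + 3.0)*z = 2 + 3.0*(-0.5592 - 1.3516)
z^{k+1} = -0.2488
Step 3: u-update.
u^{k+1} = -1.3516 - 0.5592 + 0.2488 = -1.6619
Step 4: Primal residual = |-0.5592 + 0.2488| = 0.3103


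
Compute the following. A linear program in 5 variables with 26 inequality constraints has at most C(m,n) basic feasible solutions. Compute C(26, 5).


Each vertex corresponds to some choice of n active constraints out of m, so the number of vertices is at most C(m, n) = m! / (n!(m-n)!).
m = 26, n = 5
Numerator: 26 * 25 * 24 * 23 * 22
Denominator: 5! = 120
C(26, 5) = 65780


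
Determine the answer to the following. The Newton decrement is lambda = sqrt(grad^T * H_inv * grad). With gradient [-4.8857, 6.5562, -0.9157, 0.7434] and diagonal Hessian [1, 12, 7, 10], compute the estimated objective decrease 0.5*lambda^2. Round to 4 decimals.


Step 1: H is diagonal, so H^(-1) * g = [-4.8857, 0.5464, -0.1308, 0.0743].
Step 2: g^T H^(-1) g = sum_i g_i^2 / H_ii
  = (-4.8857)^2/1 + (6.5562)^2/12 + (-0.9157)^2/7 + (0.7434)^2/10
  = 23.8701 + 3.582 + 0.1198 + 0.0553 = 27.6271
Step 3: Objective decrease = 0.5 * g^T H^(-1) g = 13.8135


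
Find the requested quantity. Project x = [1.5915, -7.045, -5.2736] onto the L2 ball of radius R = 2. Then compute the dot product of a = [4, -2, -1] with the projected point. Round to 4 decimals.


Step 1: Compute ||x|| (intermediates to 6 decimals).
||x|| = sqrt(1.5915^2 + (-7.045)^2 + (-5.2736)^2) = 8.942916
Step 2: Project.
Since ||x|| > R, scale = R/||x|| = 2/8.942916 = 0.223641, proj(x) = scale * x
proj(x) = [0.355925, -1.575551, -1.179393]
Step 3: Dot product.
a^T * proj(x) = 4*0.355925 - 2*(-1.575551) - 1*(-1.179393) = 5.7542


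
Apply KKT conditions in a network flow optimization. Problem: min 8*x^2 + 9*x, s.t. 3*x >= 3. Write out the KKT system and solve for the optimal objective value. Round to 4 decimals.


Step 1: Try lambda = 0 (constraint inactive).
x_unc = -9/(2*8) = -0.5625
Check: 3*-0.5625 = -1.6875 < 3 -- violated!
Step 2: Constraint must be active: 3*x = 3
x* = 3/3 = 1.0
lambda = (2*8*1.0 + 9)/3 = 8.3333
Step 3: Compute optimal value.
f(x*) = 8*1.0^2 + 9*1.0 = 17.0


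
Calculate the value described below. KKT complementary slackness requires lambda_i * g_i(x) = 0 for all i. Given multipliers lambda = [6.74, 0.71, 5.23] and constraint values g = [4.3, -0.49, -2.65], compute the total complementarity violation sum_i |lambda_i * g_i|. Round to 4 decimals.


KKT complementary slackness check:
lambda_1 * g_1 = 6.74 * 4.3 = 28.982
lambda_2 * g_2 = 0.71 * -0.49 = -0.3479
lambda_3 * g_3 = 5.23 * -2.65 = -13.8595
Total violation = 28.982 + 0.3479 + 13.8595 = 43.1894


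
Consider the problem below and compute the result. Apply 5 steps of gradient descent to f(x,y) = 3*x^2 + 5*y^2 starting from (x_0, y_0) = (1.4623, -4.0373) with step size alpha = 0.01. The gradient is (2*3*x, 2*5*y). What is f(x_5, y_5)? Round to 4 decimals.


Gradient descent on f(x,y) = 3*x^2 + 5*y^2.
Starting point: (1.4623, -4.0373), alpha = 0.01
Step 1: grad_x = 2*3*1.4623 = 8.7738, grad_y = 2*5*-4.0373 = -40.373
  x_1 = 1.4623 - 0.01*8.7738 = 1.3746
  y_1 = -4.0373 - 0.01*-40.373 = -3.6336
Step 2: grad_x = 2*3*1.3746 = 8.2474, grad_y = 2*5*-3.6336 = -36.3357
  x_2 = 1.3746 - 0.01*8.2474 = 1.2921
  y_2 = -3.6336 - 0.01*-36.3357 = -3.2702
Step 3: grad_x = 2*3*1.2921 = 7.7525, grad_y = 2*5*-3.2702 = -32.7021
  x_3 = 1.2921 - 0.01*7.7525 = 1.2146
  y_3 = -3.2702 - 0.01*-32.7021 = -2.9432
Step 4: grad_x = 2*3*1.2146 = 7.2874, grad_y = 2*5*-2.9432 = -29.4319
  x_4 = 1.2146 - 0.01*7.2874 = 1.1417
  y_4 = -2.9432 - 0.01*-29.4319 = -2.6489
Step 5: grad_x = 2*3*1.1417 = 6.8501, grad_y = 2*5*-2.6489 = -26.4887
  x_5 = 1.1417 - 0.01*6.8501 = 1.0732
  y_5 = -2.6489 - 0.01*-26.4887 = -2.384
f(1.0732, -2.384) = 3*1.0732^2 + 5*(-2.384)^2 = 31.8721


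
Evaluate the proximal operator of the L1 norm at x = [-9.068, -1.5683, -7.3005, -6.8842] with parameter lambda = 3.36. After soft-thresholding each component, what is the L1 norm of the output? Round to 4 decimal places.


Soft-thresholding with lambda = 3.36:
prox(-9.068) = sign(-9.068)*max(|-9.068| - 3.36, 0) = -5.708
prox(-1.5683) = sign(-1.5683)*max(|-1.5683| - 3.36, 0) = 0.0
prox(-7.3005) = sign(-7.3005)*max(|-7.3005| - 3.36, 0) = -3.9405
prox(-6.8842) = sign(-6.8842)*max(|-6.8842| - 3.36, 0) = -3.5242
prox(x) = [-5.708, 0.0, -3.9405, -3.5242]
||prox(x)||_1 = 5.708 + 0.0 + 3.9405 + 3.5242 = 13.1727


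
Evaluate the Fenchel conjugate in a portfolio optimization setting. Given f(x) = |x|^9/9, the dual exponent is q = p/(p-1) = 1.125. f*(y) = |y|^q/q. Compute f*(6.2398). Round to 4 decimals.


The conjugate exponent q satisfies 1/p + 1/q = 1.
p = 9, so q = 9/(9 - 1) = 1.125
|y|^q = 6.2398^1.125 = 7.8445
f*(6.2398) = 7.8445 / 1.125 = 6.9729
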